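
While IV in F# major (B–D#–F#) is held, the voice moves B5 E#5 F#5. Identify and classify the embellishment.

E#5 is an appoggiatura.

The harmony at that moment is B major triad (B, D#, F#); E#5 is not a chord tone.
It is approached by leap down from B5 and left by step up to F#5.
Leap in, step out — an appoggiatura.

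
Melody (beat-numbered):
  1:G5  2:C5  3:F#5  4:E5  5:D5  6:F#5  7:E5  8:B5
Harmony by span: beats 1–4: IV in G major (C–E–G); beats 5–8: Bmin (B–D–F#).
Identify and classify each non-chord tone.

The harmony at that moment is C major triad (C, E, G); F#5 is not a chord tone.
It is approached by leap up from C5 and left by step down to E5.
Leap in, step out — an appoggiatura.
The harmony at that moment is B minor triad (B, D, F#); E5 is not a chord tone.
It is approached by step down from F#5 and left by leap up to B5.
Step in, leap out — an escape tone.

F#5 (beat 3) — appoggiatura; E5 (beat 7) — escape tone.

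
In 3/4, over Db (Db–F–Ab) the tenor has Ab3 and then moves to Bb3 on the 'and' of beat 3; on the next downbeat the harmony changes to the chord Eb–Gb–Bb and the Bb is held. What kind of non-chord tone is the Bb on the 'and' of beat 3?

The harmony at that moment is Db major triad (Db, F, Ab); Bb3 is not a chord tone.
It is approached by step up from Ab3 and then sustained as the same pitch into the next harmony.
Arriving early and becoming a chord tone when the harmony changes — an anticipation.

Anticipation.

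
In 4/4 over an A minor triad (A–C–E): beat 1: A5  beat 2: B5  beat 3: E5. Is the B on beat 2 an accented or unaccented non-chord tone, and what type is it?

Unaccented escape tone.

The harmony at that moment is A minor triad (A, C, E); B5 is not a chord tone.
It is approached by step up from A5 and left by leap down to E5.
Step in, leap out — an escape tone.
It falls on a weak beat, so it is unaccented.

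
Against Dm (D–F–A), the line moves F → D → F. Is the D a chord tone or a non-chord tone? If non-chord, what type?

Chord tone (the root of D minor triad).

D minor triad contains D, F, A; D is the root, so it is a chord tone.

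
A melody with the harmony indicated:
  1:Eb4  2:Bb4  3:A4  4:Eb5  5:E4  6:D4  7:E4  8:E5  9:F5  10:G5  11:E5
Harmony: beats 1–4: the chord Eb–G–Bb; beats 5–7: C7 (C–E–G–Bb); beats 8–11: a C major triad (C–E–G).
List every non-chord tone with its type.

The harmony at that moment is Eb major triad (Eb, G, Bb); A4 is not a chord tone.
It is approached by step down from Bb4 and left by leap up to Eb5.
Step in, leap out — an escape tone.
The harmony at that moment is C dominant seventh chord (C, E, G, Bb); D4 is not a chord tone.
It is approached by step down from E4 and left by step up to E4.
Step away and step back to the same note — a neighbor tone (lower neighbor).
The harmony at that moment is C major triad (C, E, G); F5 is not a chord tone.
It is approached by step up from E5 and left by step up to G5.
Step in, step out in the same direction — a passing tone.

A4 (beat 3) — escape tone; D4 (beat 6) — neighbor tone; F5 (beat 9) — passing tone.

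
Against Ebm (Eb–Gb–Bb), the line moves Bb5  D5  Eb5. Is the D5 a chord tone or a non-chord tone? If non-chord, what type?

The harmony at that moment is Eb minor triad (Eb, Gb, Bb); D5 is not a chord tone.
It is approached by leap down from Bb5 and left by step up to Eb5.
Leap in, step out — an appoggiatura.

Non-chord tone — an appoggiatura.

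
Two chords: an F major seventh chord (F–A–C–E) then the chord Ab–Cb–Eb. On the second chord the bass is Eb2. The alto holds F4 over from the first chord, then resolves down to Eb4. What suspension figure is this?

At the second chord the bass is Eb2. The suspended F4 lies a ninth above the bass; after resolving down by step to Eb4, the interval above the bass becomes an octave.
Suspension figures are named by those two intervals: 9–8.

9–8 suspension.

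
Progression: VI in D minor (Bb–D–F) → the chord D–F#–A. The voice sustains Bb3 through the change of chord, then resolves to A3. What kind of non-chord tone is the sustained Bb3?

The harmony at that moment is D major triad (D, F#, A); Bb3 is not a chord tone.
It is held over (the same pitch as the preceding Bb3) and left by step down to A3.
Held over from the previous chord and resolving down by step — a suspension.

Bb3 is a suspension.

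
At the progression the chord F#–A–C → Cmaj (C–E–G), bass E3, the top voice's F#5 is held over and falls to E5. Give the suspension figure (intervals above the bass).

9–8 suspension.

At the second chord the bass is E3. The suspended F#5 lies a ninth above the bass; after resolving down by step to E5, the interval above the bass becomes an octave.
Suspension figures are named by those two intervals: 9–8.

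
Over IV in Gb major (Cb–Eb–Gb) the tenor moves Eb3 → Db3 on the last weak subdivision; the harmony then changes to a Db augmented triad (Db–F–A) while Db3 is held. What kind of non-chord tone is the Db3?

The harmony at that moment is Cb major triad (Cb, Eb, Gb); Db3 is not a chord tone.
It is approached by step down from Eb3 and then sustained as the same pitch into the next harmony.
Arriving early and becoming a chord tone when the harmony changes — an anticipation.

Db3 is an anticipation.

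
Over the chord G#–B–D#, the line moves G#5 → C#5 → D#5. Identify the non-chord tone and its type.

The harmony at that moment is G# minor triad (G#, B, D#); C#5 is not a chord tone.
It is approached by leap down from G#5 and left by step up to D#5.
Leap in, step out — an appoggiatura.

C#5 is an appoggiatura.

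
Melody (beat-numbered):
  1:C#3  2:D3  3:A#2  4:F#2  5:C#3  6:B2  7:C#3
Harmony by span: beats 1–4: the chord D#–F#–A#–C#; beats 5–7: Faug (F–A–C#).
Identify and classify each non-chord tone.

D3 (beat 2) — escape tone; B2 (beat 6) — neighbor tone.

The harmony at that moment is D# minor seventh chord (D#, F#, A#, C#); D3 is not a chord tone.
It is approached by step up from C#3 and left by leap down to A#2.
Step in, leap out — an escape tone.
The harmony at that moment is F augmented triad (F, A, C#); B2 is not a chord tone.
It is approached by step down from C#3 and left by step up to C#3.
Step away and step back to the same note — a neighbor tone (lower neighbor).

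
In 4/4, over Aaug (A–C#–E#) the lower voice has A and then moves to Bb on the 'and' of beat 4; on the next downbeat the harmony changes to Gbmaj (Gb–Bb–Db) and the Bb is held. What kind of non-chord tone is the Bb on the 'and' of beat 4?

Anticipation.

The harmony at that moment is A augmented triad (A, C#, E#); Bb is not a chord tone.
It is approached by step up from A and then sustained as the same pitch into the next harmony.
Arriving early and becoming a chord tone when the harmony changes — an anticipation.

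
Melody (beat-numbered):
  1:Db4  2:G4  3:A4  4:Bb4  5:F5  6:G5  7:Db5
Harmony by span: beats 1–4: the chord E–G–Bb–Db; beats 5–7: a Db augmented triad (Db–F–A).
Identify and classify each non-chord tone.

The harmony at that moment is E diminished seventh chord (E, G, Bb, Db); A4 is not a chord tone.
It is approached by step up from G4 and left by step up to Bb4.
Step in, step out in the same direction — a passing tone.
The harmony at that moment is Db augmented triad (Db, F, A); G5 is not a chord tone.
It is approached by step up from F5 and left by leap down to Db5.
Step in, leap out — an escape tone.

A4 (beat 3) — passing tone; G5 (beat 6) — escape tone.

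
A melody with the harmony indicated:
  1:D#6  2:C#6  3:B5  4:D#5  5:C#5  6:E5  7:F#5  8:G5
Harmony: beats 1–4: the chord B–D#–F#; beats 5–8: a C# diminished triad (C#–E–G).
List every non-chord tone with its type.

The harmony at that moment is B major triad (B, D#, F#); C#6 is not a chord tone.
It is approached by step down from D#6 and left by step down to B5.
Step in, step out in the same direction — a passing tone.
The harmony at that moment is C# diminished triad (C#, E, G); F#5 is not a chord tone.
It is approached by step up from E5 and left by step up to G5.
Step in, step out in the same direction — a passing tone.

C#6 (beat 2) — passing tone; F#5 (beat 7) — passing tone.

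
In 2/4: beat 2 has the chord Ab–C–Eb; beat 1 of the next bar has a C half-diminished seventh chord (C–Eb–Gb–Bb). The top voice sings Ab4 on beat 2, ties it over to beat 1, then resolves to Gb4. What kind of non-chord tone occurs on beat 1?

The harmony at that moment is C half-diminished seventh chord (C, Eb, Gb, Bb); Ab4 is not a chord tone.
It is held over (the same pitch as the preceding Ab4) and left by step down to Gb4.
Held over from the previous chord and resolving down by step — a suspension.

Suspension.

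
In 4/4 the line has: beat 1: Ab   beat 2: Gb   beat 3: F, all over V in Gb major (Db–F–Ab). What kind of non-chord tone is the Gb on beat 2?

The harmony at that moment is Db major triad (Db, F, Ab); Gb is not a chord tone.
It is approached by step down from Ab and left by step down to F.
Step in, step out in the same direction — a passing tone.

Passing tone.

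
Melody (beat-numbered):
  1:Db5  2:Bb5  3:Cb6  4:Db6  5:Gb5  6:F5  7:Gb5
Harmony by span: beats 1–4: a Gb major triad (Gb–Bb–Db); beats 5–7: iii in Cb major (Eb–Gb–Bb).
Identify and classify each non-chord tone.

Cb6 (beat 3) — passing tone; F5 (beat 6) — neighbor tone.

The harmony at that moment is Gb major triad (Gb, Bb, Db); Cb6 is not a chord tone.
It is approached by step up from Bb5 and left by step up to Db6.
Step in, step out in the same direction — a passing tone.
The harmony at that moment is Eb minor triad (Eb, Gb, Bb); F5 is not a chord tone.
It is approached by step down from Gb5 and left by step up to Gb5.
Step away and step back to the same note — a neighbor tone (lower neighbor).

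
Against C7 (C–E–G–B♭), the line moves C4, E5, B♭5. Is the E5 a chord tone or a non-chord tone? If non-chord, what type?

C dominant seventh chord contains C, E, G, B♭; E is the third, so it is a chord tone.

Chord tone (the third of C dominant seventh chord).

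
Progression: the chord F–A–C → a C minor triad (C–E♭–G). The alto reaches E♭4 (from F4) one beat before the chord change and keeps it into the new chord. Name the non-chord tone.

The harmony at that moment is F major triad (F, A, C); E♭4 is not a chord tone.
It is approached by step down from F4 and then sustained as the same pitch into the next harmony.
Arriving early and becoming a chord tone when the harmony changes — an anticipation.

E♭4 is an anticipation.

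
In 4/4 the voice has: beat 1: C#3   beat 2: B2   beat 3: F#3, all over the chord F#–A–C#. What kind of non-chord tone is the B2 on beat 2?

Escape tone.

The harmony at that moment is F# minor triad (F#, A, C#); B2 is not a chord tone.
It is approached by step down from C#3 and left by leap up to F#3.
Step in, leap out, on a weak beat — an escape tone.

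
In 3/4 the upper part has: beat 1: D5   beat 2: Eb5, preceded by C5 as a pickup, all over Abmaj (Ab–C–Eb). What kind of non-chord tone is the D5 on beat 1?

Passing tone.

The harmony at that moment is Ab major triad (Ab, C, Eb); D5 is not a chord tone.
It is approached by step up from C5 and left by step up to Eb5.
Step in, step out in the same direction — a passing tone.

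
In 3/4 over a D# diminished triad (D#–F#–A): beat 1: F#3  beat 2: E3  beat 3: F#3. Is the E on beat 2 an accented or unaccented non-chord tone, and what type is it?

Unaccented neighbor tone.

The harmony at that moment is D# diminished triad (D#, F#, A); E3 is not a chord tone.
It is approached by step down from F#3 and left by step up to F#3.
Step away and step back to the same note — a neighbor tone (lower neighbor).
It falls on a weak beat, so it is unaccented.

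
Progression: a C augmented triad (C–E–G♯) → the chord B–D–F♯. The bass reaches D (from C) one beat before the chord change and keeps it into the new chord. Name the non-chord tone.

The harmony at that moment is C augmented triad (C, E, G♯); D is not a chord tone.
It is approached by step up from C and then sustained as the same pitch into the next harmony.
Arriving early and becoming a chord tone when the harmony changes — an anticipation.

D is an anticipation.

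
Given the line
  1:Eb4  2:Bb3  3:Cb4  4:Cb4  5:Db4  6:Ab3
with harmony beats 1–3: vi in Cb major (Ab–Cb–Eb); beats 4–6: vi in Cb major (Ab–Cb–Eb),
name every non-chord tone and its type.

The harmony at that moment is Ab minor triad (Ab, Cb, Eb); Bb3 is not a chord tone.
It is approached by leap down from Eb4 and left by step up to Cb4.
Leap in, step out — an appoggiatura.
The harmony at that moment is Ab minor triad (Ab, Cb, Eb); Db4 is not a chord tone.
It is approached by step up from Cb4 and left by leap down to Ab3.
Step in, leap out — an escape tone.

Bb3 (beat 2) — appoggiatura; Db4 (beat 5) — escape tone.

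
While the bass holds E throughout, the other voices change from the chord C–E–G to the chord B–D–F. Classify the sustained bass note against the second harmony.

The harmony at that moment is B diminished triad (B, D, F); E is not a chord tone.
It is held over (the same pitch as the preceding E) and then sustained as the same pitch into the next harmony.
Sustained through a change of harmony — a pedal tone.

Pedal tone (pedal point).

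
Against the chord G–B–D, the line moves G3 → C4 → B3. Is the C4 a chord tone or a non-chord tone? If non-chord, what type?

Non-chord tone — an appoggiatura.

The harmony at that moment is G major triad (G, B, D); C4 is not a chord tone.
It is approached by leap up from G3 and left by step down to B3.
Leap in, step out — an appoggiatura.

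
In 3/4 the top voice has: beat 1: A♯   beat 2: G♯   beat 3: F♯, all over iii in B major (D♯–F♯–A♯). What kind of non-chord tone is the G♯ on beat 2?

The harmony at that moment is D♯ minor triad (D♯, F♯, A♯); G♯ is not a chord tone.
It is approached by step down from A♯ and left by step down to F♯.
Step in, step out in the same direction — a passing tone.

Passing tone.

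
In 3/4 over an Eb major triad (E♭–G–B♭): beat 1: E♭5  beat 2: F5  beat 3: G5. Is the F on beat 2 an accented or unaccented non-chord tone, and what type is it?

The harmony at that moment is E♭ major triad (E♭, G, B♭); F5 is not a chord tone.
It is approached by step up from E♭5 and left by step up to G5.
Step in, step out in the same direction — a passing tone.
It falls on a weak beat, so it is unaccented.

Unaccented passing tone.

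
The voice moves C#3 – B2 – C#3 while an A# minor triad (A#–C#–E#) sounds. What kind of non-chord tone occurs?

The harmony at that moment is A# minor triad (A#, C#, E#); B2 is not a chord tone.
It is approached by step down from C#3 and left by step up to C#3.
Step away and step back to the same note — a neighbor tone (lower neighbor).

B2 is a neighbor tone.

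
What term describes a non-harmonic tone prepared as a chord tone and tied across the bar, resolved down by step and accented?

Suspension.

Approach: by preparation — the pitch is first a chord tone, then held (tied or repeated) while the harmony changes under it. Departure: down by step. Metric position: strong.
A prepared dissonance that resolves downward by step — a suspension. (The same figure resolving upward would be a retardation.)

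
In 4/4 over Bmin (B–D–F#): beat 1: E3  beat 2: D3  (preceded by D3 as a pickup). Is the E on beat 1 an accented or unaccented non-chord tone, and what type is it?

Accented neighbor tone.

The harmony at that moment is B minor triad (B, D, F#); E3 is not a chord tone.
It is approached by step up from D3 and left by step down to D3.
Step away and step back to the same note — a neighbor tone (upper neighbor).
It falls on the downbeat, so it is accented.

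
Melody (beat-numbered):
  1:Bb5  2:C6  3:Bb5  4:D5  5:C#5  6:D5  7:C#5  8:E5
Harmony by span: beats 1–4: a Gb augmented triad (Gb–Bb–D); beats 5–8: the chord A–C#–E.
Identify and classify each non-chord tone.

The harmony at that moment is Gb augmented triad (Gb, Bb, D); C6 is not a chord tone.
It is approached by step up from Bb5 and left by step down to Bb5.
Step away and step back to the same note — a neighbor tone (upper neighbor).
The harmony at that moment is A major triad (A, C#, E); D5 is not a chord tone.
It is approached by step up from C#5 and left by step down to C#5.
Step away and step back to the same note — a neighbor tone (upper neighbor).

C6 (beat 2) — neighbor tone; D5 (beat 6) — neighbor tone.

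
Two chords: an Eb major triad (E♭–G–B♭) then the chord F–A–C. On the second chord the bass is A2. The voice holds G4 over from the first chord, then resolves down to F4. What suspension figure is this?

At the second chord the bass is A2. The suspended G4 lies a seventh above the bass; after resolving down by step to F4, the interval above the bass becomes a sixth.
Suspension figures are named by those two intervals: 7–6.

7–6 suspension.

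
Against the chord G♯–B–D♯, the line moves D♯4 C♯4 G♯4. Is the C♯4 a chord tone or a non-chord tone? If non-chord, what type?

Non-chord tone — an escape tone.

The harmony at that moment is G♯ minor triad (G♯, B, D♯); C♯4 is not a chord tone.
It is approached by step down from D♯4 and left by leap up to G♯4.
Step in, leap out — an escape tone.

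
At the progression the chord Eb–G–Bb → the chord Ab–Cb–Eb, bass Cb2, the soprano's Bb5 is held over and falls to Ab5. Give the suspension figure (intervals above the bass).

7–6 suspension.

At the second chord the bass is Cb2. The suspended Bb5 lies a seventh above the bass; after resolving down by step to Ab5, the interval above the bass becomes a sixth.
Suspension figures are named by those two intervals: 7–6.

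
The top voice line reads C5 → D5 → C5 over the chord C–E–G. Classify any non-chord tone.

The harmony at that moment is C major triad (C, E, G); D5 is not a chord tone.
It is approached by step up from C5 and left by step down to C5.
Step away and step back to the same note — a neighbor tone (upper neighbor).

D5 is a neighbor tone.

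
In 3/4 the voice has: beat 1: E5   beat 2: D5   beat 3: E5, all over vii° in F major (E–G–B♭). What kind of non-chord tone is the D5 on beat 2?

Lower neighbor tone.

The harmony at that moment is E diminished triad (E, G, B♭); D5 is not a chord tone.
It is approached by step down from E5 and left by step up to E5.
Step away and step back to the same note — a neighbor tone (lower neighbor).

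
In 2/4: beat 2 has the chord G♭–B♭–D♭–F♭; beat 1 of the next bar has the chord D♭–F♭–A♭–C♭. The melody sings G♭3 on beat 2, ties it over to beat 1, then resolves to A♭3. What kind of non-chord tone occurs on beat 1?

Retardation.

The harmony at that moment is D♭ minor seventh chord (D♭, F♭, A♭, C♭); G♭3 is not a chord tone.
It is held over (the same pitch as the preceding G♭3) and left by step up to A♭3.
Held over from the previous chord and resolving up by step — a retardation.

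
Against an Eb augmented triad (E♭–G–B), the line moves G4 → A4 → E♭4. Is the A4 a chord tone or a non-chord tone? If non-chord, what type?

Non-chord tone — an escape tone.

The harmony at that moment is E♭ augmented triad (E♭, G, B); A4 is not a chord tone.
It is approached by step up from G4 and left by leap down to E♭4.
Step in, leap out — an escape tone.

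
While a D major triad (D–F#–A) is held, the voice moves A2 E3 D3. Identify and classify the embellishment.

E3 is an appoggiatura.

The harmony at that moment is D major triad (D, F#, A); E3 is not a chord tone.
It is approached by leap up from A2 and left by step down to D3.
Leap in, step out — an appoggiatura.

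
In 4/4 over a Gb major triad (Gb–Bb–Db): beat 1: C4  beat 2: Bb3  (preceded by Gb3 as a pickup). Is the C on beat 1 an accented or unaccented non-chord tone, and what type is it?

Accented appoggiatura.

The harmony at that moment is Gb major triad (Gb, Bb, Db); C4 is not a chord tone.
It is approached by leap up from Gb3 and left by step down to Bb3.
Leap in, step out — an appoggiatura.
It falls on the downbeat, so it is accented.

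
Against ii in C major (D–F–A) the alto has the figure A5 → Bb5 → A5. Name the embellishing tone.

The harmony at that moment is D minor triad (D, F, A); Bb5 is not a chord tone.
It is approached by step up from A5 and left by step down to A5.
Step away and step back to the same note — a neighbor tone (upper neighbor).

Bb5 is a neighbor tone.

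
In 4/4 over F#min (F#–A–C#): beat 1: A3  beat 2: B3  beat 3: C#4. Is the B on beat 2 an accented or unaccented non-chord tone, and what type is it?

Unaccented passing tone.

The harmony at that moment is F# minor triad (F#, A, C#); B3 is not a chord tone.
It is approached by step up from A3 and left by step up to C#4.
Step in, step out in the same direction — a passing tone.
It falls on a weak beat, so it is unaccented.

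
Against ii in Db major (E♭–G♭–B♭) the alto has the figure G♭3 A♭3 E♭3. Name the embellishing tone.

The harmony at that moment is E♭ minor triad (E♭, G♭, B♭); A♭3 is not a chord tone.
It is approached by step up from G♭3 and left by leap down to E♭3.
Step in, leap out — an escape tone.

A♭3 is an escape tone.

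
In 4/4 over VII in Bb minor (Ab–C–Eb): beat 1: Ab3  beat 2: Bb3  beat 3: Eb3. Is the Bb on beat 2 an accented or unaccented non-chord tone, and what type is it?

The harmony at that moment is Ab major triad (Ab, C, Eb); Bb3 is not a chord tone.
It is approached by step up from Ab3 and left by leap down to Eb3.
Step in, leap out — an escape tone.
It falls on a weak beat, so it is unaccented.

Unaccented escape tone.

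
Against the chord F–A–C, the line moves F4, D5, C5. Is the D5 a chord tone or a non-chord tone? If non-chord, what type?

The harmony at that moment is F major triad (F, A, C); D5 is not a chord tone.
It is approached by leap up from F4 and left by step down to C5.
Leap in, step out — an appoggiatura.

Non-chord tone — an appoggiatura.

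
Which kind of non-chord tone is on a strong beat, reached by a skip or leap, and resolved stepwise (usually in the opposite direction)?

Approach: by leap. Departure: by step. Metric position: strong.
Leap in, step out, in a metrically strong position — an appoggiatura. (It is the mirror image of the escape tone, which steps in and leaps out from a weak position.)

Appoggiatura.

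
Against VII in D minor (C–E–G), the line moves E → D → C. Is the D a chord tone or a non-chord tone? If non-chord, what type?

Non-chord tone — a passing tone.

The harmony at that moment is C major triad (C, E, G); D is not a chord tone.
It is approached by step down from E and left by step down to C.
Step in, step out in the same direction — a passing tone.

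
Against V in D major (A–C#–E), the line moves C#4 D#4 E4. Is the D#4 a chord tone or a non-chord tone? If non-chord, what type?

Non-chord tone — a passing tone.

The harmony at that moment is A major triad (A, C#, E); D#4 is not a chord tone.
It is approached by step up from C#4 and left by step up to E4.
Step in, step out in the same direction — a passing tone.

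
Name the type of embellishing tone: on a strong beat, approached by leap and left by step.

Appoggiatura.

Approach: by leap. Departure: by step. Metric position: strong.
Leap in, step out, in a metrically strong position — an appoggiatura. (It is the mirror image of the escape tone, which steps in and leaps out from a weak position.)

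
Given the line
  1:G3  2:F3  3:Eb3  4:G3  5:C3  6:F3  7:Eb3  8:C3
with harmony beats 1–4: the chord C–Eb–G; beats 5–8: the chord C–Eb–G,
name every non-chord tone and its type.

F3 (beat 2) — passing tone; F3 (beat 6) — appoggiatura.

The harmony at that moment is C minor triad (C, Eb, G); F3 is not a chord tone.
It is approached by step down from G3 and left by step down to Eb3.
Step in, step out in the same direction — a passing tone.
The harmony at that moment is C minor triad (C, Eb, G); F3 is not a chord tone.
It is approached by leap up from C3 and left by step down to Eb3.
Leap in, step out — an appoggiatura.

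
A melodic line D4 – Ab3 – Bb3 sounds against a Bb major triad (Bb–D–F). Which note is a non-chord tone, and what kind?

The harmony at that moment is Bb major triad (Bb, D, F); Ab3 is not a chord tone.
It is approached by leap down from D4 and left by step up to Bb3.
Leap in, step out — an appoggiatura.

Ab3 is an appoggiatura.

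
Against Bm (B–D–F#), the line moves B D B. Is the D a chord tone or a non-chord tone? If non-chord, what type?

Chord tone (the third of B minor triad).

B minor triad contains B, D, F#; D is the third, so it is a chord tone.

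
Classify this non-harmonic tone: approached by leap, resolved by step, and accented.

Appoggiatura.

Approach: by leap. Departure: by step. Metric position: strong.
Leap in, step out, in a metrically strong position — an appoggiatura. (It is the mirror image of the escape tone, which steps in and leaps out from a weak position.)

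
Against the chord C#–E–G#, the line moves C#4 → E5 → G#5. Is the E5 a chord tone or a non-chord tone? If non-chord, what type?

Chord tone (the third of C# minor triad).

C# minor triad contains C#, E, G#; E is the third, so it is a chord tone.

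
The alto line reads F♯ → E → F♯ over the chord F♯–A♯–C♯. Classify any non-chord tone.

E is a neighbor tone.

The harmony at that moment is F♯ major triad (F♯, A♯, C♯); E is not a chord tone.
It is approached by step down from F♯ and left by step up to F♯.
Step away and step back to the same note — a neighbor tone (lower neighbor).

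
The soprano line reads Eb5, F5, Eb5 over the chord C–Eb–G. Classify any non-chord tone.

The harmony at that moment is C minor triad (C, Eb, G); F5 is not a chord tone.
It is approached by step up from Eb5 and left by step down to Eb5.
Step away and step back to the same note — a neighbor tone (upper neighbor).

F5 is a neighbor tone.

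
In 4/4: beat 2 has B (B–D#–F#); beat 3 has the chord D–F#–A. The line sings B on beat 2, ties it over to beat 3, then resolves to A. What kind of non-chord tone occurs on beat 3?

The harmony at that moment is D major triad (D, F#, A); B is not a chord tone.
It is held over (the same pitch as the preceding B) and left by step down to A.
Held over from the previous chord and resolving down by step — a suspension.

Suspension.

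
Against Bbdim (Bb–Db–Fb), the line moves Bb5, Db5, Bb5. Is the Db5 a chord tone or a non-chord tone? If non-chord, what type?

Bb diminished triad contains Bb, Db, Fb; Db is the third, so it is a chord tone.

Chord tone (the third of Bb diminished triad).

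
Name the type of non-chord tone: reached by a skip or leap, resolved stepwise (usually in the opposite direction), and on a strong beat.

Appoggiatura.

Approach: by leap. Departure: by step. Metric position: strong.
Leap in, step out, in a metrically strong position — an appoggiatura. (It is the mirror image of the escape tone, which steps in and leaps out from a weak position.)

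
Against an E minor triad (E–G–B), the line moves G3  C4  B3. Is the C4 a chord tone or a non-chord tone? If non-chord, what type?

The harmony at that moment is E minor triad (E, G, B); C4 is not a chord tone.
It is approached by leap up from G3 and left by step down to B3.
Leap in, step out — an appoggiatura.

Non-chord tone — an appoggiatura.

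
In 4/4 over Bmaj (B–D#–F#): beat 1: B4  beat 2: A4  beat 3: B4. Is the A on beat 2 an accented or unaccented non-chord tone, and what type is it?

The harmony at that moment is B major triad (B, D#, F#); A4 is not a chord tone.
It is approached by step down from B4 and left by step up to B4.
Step away and step back to the same note — a neighbor tone (lower neighbor).
It falls on a weak beat, so it is unaccented.

Unaccented neighbor tone.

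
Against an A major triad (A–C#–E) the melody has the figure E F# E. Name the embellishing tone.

The harmony at that moment is A major triad (A, C#, E); F# is not a chord tone.
It is approached by step up from E and left by step down to E.
Step away and step back to the same note — a neighbor tone (upper neighbor).

F# is a neighbor tone.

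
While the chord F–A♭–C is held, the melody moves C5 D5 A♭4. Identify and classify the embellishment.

D5 is an escape tone.

The harmony at that moment is F minor triad (F, A♭, C); D5 is not a chord tone.
It is approached by step up from C5 and left by leap down to A♭4.
Step in, leap out — an escape tone.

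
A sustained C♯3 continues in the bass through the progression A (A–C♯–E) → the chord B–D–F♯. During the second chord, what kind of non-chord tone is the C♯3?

The harmony at that moment is B minor triad (B, D, F♯); C♯3 is not a chord tone.
It is held over (the same pitch as the preceding C♯3) and then sustained as the same pitch into the next harmony.
Sustained through a change of harmony — a pedal tone.

Pedal tone (pedal point).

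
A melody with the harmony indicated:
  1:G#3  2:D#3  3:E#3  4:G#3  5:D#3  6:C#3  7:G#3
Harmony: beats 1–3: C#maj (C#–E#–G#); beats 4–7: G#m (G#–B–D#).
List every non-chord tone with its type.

The harmony at that moment is C# major triad (C#, E#, G#); D#3 is not a chord tone.
It is approached by leap down from G#3 and left by step up to E#3.
Leap in, step out — an appoggiatura.
The harmony at that moment is G# minor triad (G#, B, D#); C#3 is not a chord tone.
It is approached by step down from D#3 and left by leap up to G#3.
Step in, leap out — an escape tone.

D#3 (beat 2) — appoggiatura; C#3 (beat 6) — escape tone.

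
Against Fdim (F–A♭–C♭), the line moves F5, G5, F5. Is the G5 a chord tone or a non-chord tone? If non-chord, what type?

Non-chord tone — a neighbor tone.

The harmony at that moment is F diminished triad (F, A♭, C♭); G5 is not a chord tone.
It is approached by step up from F5 and left by step down to F5.
Step away and step back to the same note — a neighbor tone (upper neighbor).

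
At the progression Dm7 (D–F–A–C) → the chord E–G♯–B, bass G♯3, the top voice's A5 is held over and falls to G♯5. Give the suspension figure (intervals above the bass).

At the second chord the bass is G♯3. The suspended A5 lies a ninth above the bass; after resolving down by step to G♯5, the interval above the bass becomes an octave.
Suspension figures are named by those two intervals: 9–8.

9–8 suspension.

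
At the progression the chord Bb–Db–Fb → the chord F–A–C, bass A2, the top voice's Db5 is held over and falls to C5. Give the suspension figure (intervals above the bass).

At the second chord the bass is A2. The suspended Db5 lies a fourth above the bass; after resolving down by step to C5, the interval above the bass becomes a third.
Suspension figures are named by those two intervals: 4–3.

4–3 suspension.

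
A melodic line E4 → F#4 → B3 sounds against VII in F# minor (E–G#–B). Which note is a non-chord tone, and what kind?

F#4 is an escape tone.

The harmony at that moment is E major triad (E, G#, B); F#4 is not a chord tone.
It is approached by step up from E4 and left by leap down to B3.
Step in, leap out — an escape tone.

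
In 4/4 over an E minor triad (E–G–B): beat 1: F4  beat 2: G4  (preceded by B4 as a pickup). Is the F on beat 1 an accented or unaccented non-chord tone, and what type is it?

The harmony at that moment is E minor triad (E, G, B); F4 is not a chord tone.
It is approached by leap down from B4 and left by step up to G4.
Leap in, step out — an appoggiatura.
It falls on the downbeat, so it is accented.

Accented appoggiatura.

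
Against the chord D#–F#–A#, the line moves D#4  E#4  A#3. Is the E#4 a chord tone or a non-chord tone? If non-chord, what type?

The harmony at that moment is D# minor triad (D#, F#, A#); E#4 is not a chord tone.
It is approached by step up from D#4 and left by leap down to A#3.
Step in, leap out — an escape tone.

Non-chord tone — an escape tone.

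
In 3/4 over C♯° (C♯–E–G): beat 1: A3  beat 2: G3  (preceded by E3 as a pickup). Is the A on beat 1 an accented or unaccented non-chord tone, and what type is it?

The harmony at that moment is C♯ diminished triad (C♯, E, G); A3 is not a chord tone.
It is approached by leap up from E3 and left by step down to G3.
Leap in, step out — an appoggiatura.
It falls on the downbeat, so it is accented.

Accented appoggiatura.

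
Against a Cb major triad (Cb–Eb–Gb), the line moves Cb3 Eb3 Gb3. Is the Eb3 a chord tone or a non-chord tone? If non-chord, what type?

Chord tone (the third of Cb major triad).

Cb major triad contains Cb, Eb, Gb; Eb is the third, so it is a chord tone.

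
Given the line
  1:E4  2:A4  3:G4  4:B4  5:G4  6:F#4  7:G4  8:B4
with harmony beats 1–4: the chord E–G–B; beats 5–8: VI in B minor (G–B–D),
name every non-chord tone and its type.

The harmony at that moment is E minor triad (E, G, B); A4 is not a chord tone.
It is approached by leap up from E4 and left by step down to G4.
Leap in, step out — an appoggiatura.
The harmony at that moment is G major triad (G, B, D); F#4 is not a chord tone.
It is approached by step down from G4 and left by step up to G4.
Step away and step back to the same note — a neighbor tone (lower neighbor).

A4 (beat 2) — appoggiatura; F#4 (beat 6) — neighbor tone.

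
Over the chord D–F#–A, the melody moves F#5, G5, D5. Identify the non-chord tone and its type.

G5 is an escape tone.

The harmony at that moment is D major triad (D, F#, A); G5 is not a chord tone.
It is approached by step up from F#5 and left by leap down to D5.
Step in, leap out — an escape tone.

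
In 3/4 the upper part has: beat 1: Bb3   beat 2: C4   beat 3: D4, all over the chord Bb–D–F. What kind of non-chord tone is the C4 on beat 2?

The harmony at that moment is Bb major triad (Bb, D, F); C4 is not a chord tone.
It is approached by step up from Bb3 and left by step up to D4.
Step in, step out in the same direction — a passing tone.

Passing tone.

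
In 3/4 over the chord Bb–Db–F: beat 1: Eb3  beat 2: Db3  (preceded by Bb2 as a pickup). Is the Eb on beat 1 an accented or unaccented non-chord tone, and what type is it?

Accented appoggiatura.

The harmony at that moment is Bb minor triad (Bb, Db, F); Eb3 is not a chord tone.
It is approached by leap up from Bb2 and left by step down to Db3.
Leap in, step out — an appoggiatura.
It falls on the downbeat, so it is accented.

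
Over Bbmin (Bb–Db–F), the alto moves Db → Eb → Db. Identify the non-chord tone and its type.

The harmony at that moment is Bb minor triad (Bb, Db, F); Eb is not a chord tone.
It is approached by step up from Db and left by step down to Db.
Step away and step back to the same note — a neighbor tone (upper neighbor).

Eb is a neighbor tone.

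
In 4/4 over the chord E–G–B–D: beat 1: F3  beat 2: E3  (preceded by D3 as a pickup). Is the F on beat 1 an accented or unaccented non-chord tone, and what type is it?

Accented appoggiatura.

The harmony at that moment is E minor seventh chord (E, G, B, D); F3 is not a chord tone.
It is approached by leap up from D3 and left by step down to E3.
Leap in, step out — an appoggiatura.
It falls on the downbeat, so it is accented.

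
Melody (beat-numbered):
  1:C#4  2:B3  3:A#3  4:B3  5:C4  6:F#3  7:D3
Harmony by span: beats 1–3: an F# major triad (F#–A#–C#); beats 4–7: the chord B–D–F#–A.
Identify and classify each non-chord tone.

B3 (beat 2) — passing tone; C4 (beat 5) — escape tone.

The harmony at that moment is F# major triad (F#, A#, C#); B3 is not a chord tone.
It is approached by step down from C#4 and left by step down to A#3.
Step in, step out in the same direction — a passing tone.
The harmony at that moment is B minor seventh chord (B, D, F#, A); C4 is not a chord tone.
It is approached by step up from B3 and left by leap down to F#3.
Step in, leap out — an escape tone.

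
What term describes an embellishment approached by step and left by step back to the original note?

Neighbor tone.

Approach: by step. Departure: by step in the opposite direction, back to the starting pitch.
Stepwise on both sides but reversing to return to the same chord tone — a neighbor tone. (Had it continued onward in the same direction it would be a passing tone instead.)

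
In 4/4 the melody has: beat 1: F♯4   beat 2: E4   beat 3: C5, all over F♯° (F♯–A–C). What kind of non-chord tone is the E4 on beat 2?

The harmony at that moment is F♯ diminished triad (F♯, A, C); E4 is not a chord tone.
It is approached by step down from F♯4 and left by leap up to C5.
Step in, leap out, on a weak beat — an escape tone.

Escape tone.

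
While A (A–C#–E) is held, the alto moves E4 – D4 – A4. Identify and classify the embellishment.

D4 is an escape tone.

The harmony at that moment is A major triad (A, C#, E); D4 is not a chord tone.
It is approached by step down from E4 and left by leap up to A4.
Step in, leap out — an escape tone.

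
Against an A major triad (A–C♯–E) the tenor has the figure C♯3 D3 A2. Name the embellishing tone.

D3 is an escape tone.

The harmony at that moment is A major triad (A, C♯, E); D3 is not a chord tone.
It is approached by step up from C♯3 and left by leap down to A2.
Step in, leap out — an escape tone.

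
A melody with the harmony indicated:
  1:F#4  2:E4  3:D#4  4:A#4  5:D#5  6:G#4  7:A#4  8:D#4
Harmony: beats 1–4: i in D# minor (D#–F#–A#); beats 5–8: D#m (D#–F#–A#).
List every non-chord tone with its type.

The harmony at that moment is D# minor triad (D#, F#, A#); E4 is not a chord tone.
It is approached by step down from F#4 and left by step down to D#4.
Step in, step out in the same direction — a passing tone.
The harmony at that moment is D# minor triad (D#, F#, A#); G#4 is not a chord tone.
It is approached by leap down from D#5 and left by step up to A#4.
Leap in, step out — an appoggiatura.

E4 (beat 2) — passing tone; G#4 (beat 6) — appoggiatura.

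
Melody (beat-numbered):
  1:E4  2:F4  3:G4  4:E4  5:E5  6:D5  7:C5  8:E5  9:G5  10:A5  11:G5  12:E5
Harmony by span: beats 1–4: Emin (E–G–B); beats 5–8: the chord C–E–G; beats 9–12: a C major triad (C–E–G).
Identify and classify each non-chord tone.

F4 (beat 2) — passing tone; D5 (beat 6) — passing tone; A5 (beat 10) — neighbor tone.

The harmony at that moment is E minor triad (E, G, B); F4 is not a chord tone.
It is approached by step up from E4 and left by step up to G4.
Step in, step out in the same direction — a passing tone.
The harmony at that moment is C major triad (C, E, G); D5 is not a chord tone.
It is approached by step down from E5 and left by step down to C5.
Step in, step out in the same direction — a passing tone.
The harmony at that moment is C major triad (C, E, G); A5 is not a chord tone.
It is approached by step up from G5 and left by step down to G5.
Step away and step back to the same note — a neighbor tone (upper neighbor).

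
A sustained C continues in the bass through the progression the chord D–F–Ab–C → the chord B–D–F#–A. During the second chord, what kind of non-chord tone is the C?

The harmony at that moment is B minor seventh chord (B, D, F#, A); C is not a chord tone.
It is held over (the same pitch as the preceding C) and then sustained as the same pitch into the next harmony.
Sustained through a change of harmony — a pedal tone.

Pedal tone (pedal point).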